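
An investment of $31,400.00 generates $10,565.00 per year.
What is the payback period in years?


Formula: Payback = investment / annual cash flow
Substituting: Payback = $31,400.00 / $10,565.00
Payback = 2.9721 years

2.9721 years


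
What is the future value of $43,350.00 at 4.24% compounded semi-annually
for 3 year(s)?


Formula: FV = P * (1 + r/m)^(m*t)
Period rate: r/m = 0.0424 / 2 = 0.0212
Total periods: m*t = 2 * 3 = 6
Growth factor: (1 + 0.0212)^6 = 1.134135
FV = $43,350.00 * 1.134135 = $49,164.76

$49,164.76


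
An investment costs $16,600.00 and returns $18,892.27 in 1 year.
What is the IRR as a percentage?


Formula: IRR = C1/C0 - 1
Substituting: IRR = $18,892.27 / $16,600.00 - 1
Ratio: 1.138089 - 1 = 0.138089
IRR = 13.8089%

13.8089%


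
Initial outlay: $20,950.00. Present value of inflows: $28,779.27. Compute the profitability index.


Formula: PI = PV(cash flows) / initial investment
Substituting: PI = $28,779.27 / $20,950.00
PI = 1.3737

1.3737


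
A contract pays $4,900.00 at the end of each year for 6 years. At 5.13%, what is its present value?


Formula: PV = PMT * (1 - (1+r)^(-n)) / r
Discount factor: (1 + 0.0513)^(-6) = 0.740696
Bracket: 1 - 0.740696 = 0.259304
PV = $4,900.00 * 0.259304 / 0.0513 = $24,767.83

$24,767.83


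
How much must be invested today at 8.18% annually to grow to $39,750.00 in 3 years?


Formula: PV = FV / (1 + r)^n
Substituting: PV = $39,750.00 / (1 + 0.0818)^3
Discount factor: (1.0818)^3 = 1.266021
PV = $39,750.00 / 1.266021 = $31,397.58

$31,397.58


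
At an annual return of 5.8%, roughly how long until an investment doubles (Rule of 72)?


Formula: Years ≈ 72 / r
Substituting: Years ≈ 72 / 5.8
Years ≈ 12.4

12.4 years


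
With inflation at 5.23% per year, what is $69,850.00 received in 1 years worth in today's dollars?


Formula: Real value = nominal / (1 + inflation)^years
Price level: (1 + 0.0523)^1 = 1.0523
Real value = $69,850.00 / 1.0523 = $66,378.41

$66,378.41


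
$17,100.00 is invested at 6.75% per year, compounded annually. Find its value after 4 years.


Formula: FV = P * (1 + r)^n
Substituting: FV = $17,100.00 * (1 + 0.0675)^4
Growth factor: (1.0675)^4 = 1.298588
FV = $17,100.00 * 1.298588 = $22,205.86

$22,205.86


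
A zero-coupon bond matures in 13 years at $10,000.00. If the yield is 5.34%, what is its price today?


Formula: Price = FV / (1 + r)^n
Substituting: Price = $10,000.00 / (1 + 0.0534)^13
Discount factor: (1.0534)^13 = 1.966587
Price = $10,000.00 / 1.966587 = $5,084.95

$5,084.95


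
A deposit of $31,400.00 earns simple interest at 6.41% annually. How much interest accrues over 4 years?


Formula: I = P * r * t
Substituting: I = $31,400.00 * 0.0641 * 4
Step: I = $31,400.00 * 0.2564
I = $8,050.96

$8,050.96


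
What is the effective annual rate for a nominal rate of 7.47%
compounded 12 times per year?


Formula: EAR = (1 + r/m)^m - 1
Period rate: r/m = 0.0747 / 12 = 0.006225
Compounding: (1 + 0.006225)^12 = 1.077311
EAR = 1.077311 - 1 = 0.077311

0.077311


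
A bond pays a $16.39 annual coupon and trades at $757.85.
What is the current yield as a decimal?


Formula: Current yield = annual coupon / price
Substituting: CY = $16.39 / $757.85
CY = 0.021627

0.021627


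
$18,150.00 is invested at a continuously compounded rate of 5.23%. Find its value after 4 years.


Formula: FV = P * e^(r*t)
Exponent: r*t = 0.0523 * 4 = 0.2092
e^(0.2092) = 1.232692
FV = $18,150.00 * 1.232692 = $22,373.35

$22,373.35


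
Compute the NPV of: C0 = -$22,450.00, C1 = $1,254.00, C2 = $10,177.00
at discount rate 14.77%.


Formula: NPV = C0 + C1/(1+r) + C2/(1+r)^2
Discount C1: $1,254.00 / (1 + 0.1477) = $1,092.62
Discount C2: $10,177.00 / (1 + 0.1477)^2 = $7,726.15
NPV = -$22,450.00 + $1,092.62 + $7,726.15 = -$13,631.23

-$13,631.23


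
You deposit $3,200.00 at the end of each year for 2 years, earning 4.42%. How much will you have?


Formula: FV = PMT * ((1+r)^n - 1) / r
Growth factor: (1 + 0.0442)^2 = 1.090354
Numerator: 1.090354 - 1 = 0.090354
FV = $3,200.00 * 0.090354 / 0.0442 = $6,541.44

$6,541.44


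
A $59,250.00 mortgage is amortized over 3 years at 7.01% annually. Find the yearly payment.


Formula: PMT = PV * r / (1 - (1+r)^(-n))
Denominator: 1 - (1 + 0.0701)^(-3) = 0.183931
Numerator: $59,250.00 * 0.0701 = 4153.425
PMT = 4153.425 / 0.183931 = $22,581.44

$22,581.44


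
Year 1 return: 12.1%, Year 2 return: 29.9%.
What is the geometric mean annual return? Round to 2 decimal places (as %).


Formula: Geometric mean = ((1+r1)*(1+r2))^(1/2) - 1
Product: (1 + 0.121) * (1 + 0.299) = 1.121 * 1.299 = 1.456179
Square root: 1.456179^0.5 = 1.206722
Geometric mean = 1.206722 - 1 = 0.206722
As percentage: 20.67%

20.67%


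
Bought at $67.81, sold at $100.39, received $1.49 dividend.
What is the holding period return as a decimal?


Formula: HPR = (P1 - P0 + D) / P0
Gain: $100.39 - $67.81 + $1.49 = $34.07
HPR = $34.07 / $67.81 = 0.5024

0.5024


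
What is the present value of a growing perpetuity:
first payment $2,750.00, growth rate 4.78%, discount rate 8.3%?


Formula: PV = C / (r - g)
Spread: r - g = 0.083 - 0.0478 = 0.0352
Substituting: PV = $2,750.00 / 0.0352
PV = $78,125.00

$78,125.00


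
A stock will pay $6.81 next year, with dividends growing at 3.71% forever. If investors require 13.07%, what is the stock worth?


Formula: P = D1 / (r - g)
Spread: r - g = 0.1307 - 0.0371 = 0.0936
Substituting: P = $6.81 / 0.0936
P = $72.76

$72.76


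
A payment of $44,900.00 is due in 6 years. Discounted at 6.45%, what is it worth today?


Formula: PV = FV / (1 + r)^n
Substituting: PV = $44,900.00 / (1 + 0.0645)^6
Discount factor: (1.0645)^6 = 1.455037
PV = $44,900.00 / 1.455037 = $30,858.32

$30,858.32


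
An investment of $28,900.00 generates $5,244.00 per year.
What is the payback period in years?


Formula: Payback = investment / annual cash flow
Substituting: Payback = $28,900.00 / $5,244.00
Payback = 5.5111 years

5.5111 years


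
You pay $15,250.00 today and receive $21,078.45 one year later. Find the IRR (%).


Formula: IRR = C1/C0 - 1
Substituting: IRR = $21,078.45 / $15,250.00 - 1
Ratio: 1.382193 - 1 = 0.382193
IRR = 38.2193%

38.2193%


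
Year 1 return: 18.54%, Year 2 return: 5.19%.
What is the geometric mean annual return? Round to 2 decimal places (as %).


Formula: Geometric mean = ((1+r1)*(1+r2))^(1/2) - 1
Product: (1 + 0.1854) * (1 + 0.0519) = 1.1854 * 1.0519 = 1.246922
Square root: 1.246922^0.5 = 1.116657
Geometric mean = 1.116657 - 1 = 0.116657
As percentage: 11.67%

11.67%


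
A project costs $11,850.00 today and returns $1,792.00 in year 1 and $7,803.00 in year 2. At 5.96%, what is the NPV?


Formula: NPV = C0 + C1/(1+r) + C2/(1+r)^2
Discount C1: $1,792.00 / (1 + 0.0596) = $1,691.20
Discount C2: $7,803.00 / (1 + 0.0596)^2 = $6,949.89
NPV = -$11,850.00 + $1,691.20 + $6,949.89 = -$3,208.91

-$3,208.91


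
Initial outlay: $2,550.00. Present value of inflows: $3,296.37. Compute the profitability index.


Formula: PI = PV(cash flows) / initial investment
Substituting: PI = $3,296.37 / $2,550.00
PI = 1.2927

1.2927


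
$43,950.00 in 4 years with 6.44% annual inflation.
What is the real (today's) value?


Formula: Real value = nominal / (1 + inflation)^years
Price level: (1 + 0.0644)^4 = 1.28357
Real value = $43,950.00 / 1.28357 = $34,240.45

$34,240.45


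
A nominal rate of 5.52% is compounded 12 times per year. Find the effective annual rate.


Formula: EAR = (1 + r/m)^m - 1
Period rate: r/m = 0.0552 / 12 = 0.0046
Compounding: (1 + 0.0046)^12 = 1.056618
EAR = 1.056618 - 1 = 0.056618

0.056618


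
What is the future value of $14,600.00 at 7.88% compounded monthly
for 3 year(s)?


Formula: FV = P * (1 + r/m)^(m*t)
Period rate: r/m = 0.0788 / 12 = 0.006567
Total periods: m*t = 12 * 3 = 36
Growth factor: (1 + 0.006567)^36 = 1.265702
FV = $14,600.00 * 1.265702 = $18,479.25

$18,479.25


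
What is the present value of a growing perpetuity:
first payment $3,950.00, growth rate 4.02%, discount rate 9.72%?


Formula: PV = C / (r - g)
Spread: r - g = 0.0972 - 0.0402 = 0.057
Substituting: PV = $3,950.00 / 0.057
PV = $69,298.25

$69,298.25


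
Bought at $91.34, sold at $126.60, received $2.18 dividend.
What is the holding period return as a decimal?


Formula: HPR = (P1 - P0 + D) / P0
Gain: $126.60 - $91.34 + $2.18 = $37.44
HPR = $37.44 / $91.34 = 0.4099

0.4099


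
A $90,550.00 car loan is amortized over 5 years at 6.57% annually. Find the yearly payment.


Formula: PMT = PV * r / (1 - (1+r)^(-n))
Denominator: 1 - (1 + 0.0657)^(-5) = 0.272513
Numerator: $90,550.00 * 0.0657 = 5949.135
PMT = 5949.135 / 0.272513 = $21,830.64

$21,830.64


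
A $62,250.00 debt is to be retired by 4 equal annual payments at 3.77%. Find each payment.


Formula: PMT = PV * r / (1 - (1+r)^(-n))
Denominator: 1 - (1 + 0.0377)^(-4) = 0.137592
Numerator: $62,250.00 * 0.0377 = 2346.825
PMT = 2346.825 / 0.137592 = $17,056.40

$17,056.40


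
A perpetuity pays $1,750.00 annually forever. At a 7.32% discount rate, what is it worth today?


Formula: PV = C / r
Substituting: PV = $1,750.00 / 0.0732
PV = $23,907.10

$23,907.10


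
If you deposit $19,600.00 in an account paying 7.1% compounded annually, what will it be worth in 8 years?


Formula: FV = P * (1 + r)^n
Substituting: FV = $19,600.00 * (1 + 0.071)^8
Growth factor: (1.071)^8 = 1.731075
FV = $19,600.00 * 1.731075 = $33,929.06

$33,929.06


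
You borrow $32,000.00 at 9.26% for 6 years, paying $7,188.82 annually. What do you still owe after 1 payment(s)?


Formula: Balance = PV*(1+r)^k - PMT*((1+r)^k - 1)/r
Growth: (1 + 0.0926)^1 = 1.0926
Accumulated factor: ((1+r)^k - 1)/r = 1.0
Balance = $32,000.00 * 1.0926 - $7,188.82 * 1.0
Balance = $27,774.38

$27,774.38


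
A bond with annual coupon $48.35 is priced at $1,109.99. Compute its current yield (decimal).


Formula: Current yield = annual coupon / price
Substituting: CY = $48.35 / $1,109.99
CY = 0.043559

0.043559


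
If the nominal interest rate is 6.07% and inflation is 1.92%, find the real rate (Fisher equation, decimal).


Formula: (1 + r_real) = (1 + r_nom) / (1 + inflation)
Substituting: (1 + r_real) = 1.0607 / 1.0192
(1 + r_real) = 1.040718
r_real = 1.040718 - 1 = 0.040718

0.040718


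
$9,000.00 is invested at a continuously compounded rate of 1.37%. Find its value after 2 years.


Formula: FV = P * e^(r*t)
Exponent: r*t = 0.0137 * 2 = 0.0274
e^(0.0274) = 1.027779
FV = $9,000.00 * 1.027779 = $9,250.01

$9,250.01


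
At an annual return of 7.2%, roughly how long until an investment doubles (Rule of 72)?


Formula: Years ≈ 72 / r
Substituting: Years ≈ 72 / 7.2
Years ≈ 10.0

10.0 years


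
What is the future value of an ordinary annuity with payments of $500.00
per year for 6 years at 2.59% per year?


Formula: FV = PMT * ((1+r)^n - 1) / r
Growth factor: (1 + 0.0259)^6 = 1.165816
Numerator: 1.165816 - 1 = 0.165816
FV = $500.00 * 0.165816 / 0.0259 = $3,201.09

$3,201.09


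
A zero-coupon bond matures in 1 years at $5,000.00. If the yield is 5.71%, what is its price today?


Formula: Price = FV / (1 + r)^n
Substituting: Price = $5,000.00 / (1 + 0.0571)^1
Discount factor: (1.0571)^1 = 1.0571
Price = $5,000.00 / 1.0571 = $4,729.92

$4,729.92


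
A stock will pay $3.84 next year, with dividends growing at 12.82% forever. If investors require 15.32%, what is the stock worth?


Formula: P = D1 / (r - g)
Spread: r - g = 0.1532 - 0.1282 = 0.025
Substituting: P = $3.84 / 0.025
P = $153.60

$153.60


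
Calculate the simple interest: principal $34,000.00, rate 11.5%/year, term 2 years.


Formula: I = P * r * t
Substituting: I = $34,000.00 * 0.115 * 2
Step: I = $34,000.00 * 0.23
I = $7,820.00

$7,820.00


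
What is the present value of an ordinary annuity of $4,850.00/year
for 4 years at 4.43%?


Formula: PV = PMT * (1 - (1+r)^(-n)) / r
Discount factor: (1 + 0.0443)^(-4) = 0.840812
Bracket: 1 - 0.840812 = 0.159188
PV = $4,850.00 * 0.159188 / 0.0443 = $17,428.03

$17,428.03


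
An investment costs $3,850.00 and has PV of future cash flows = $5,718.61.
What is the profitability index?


Formula: PI = PV(cash flows) / initial investment
Substituting: PI = $5,718.61 / $3,850.00
PI = 1.4854

1.4854


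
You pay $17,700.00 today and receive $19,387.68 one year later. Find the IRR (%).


Formula: IRR = C1/C0 - 1
Substituting: IRR = $19,387.68 / $17,700.00 - 1
Ratio: 1.095349 - 1 = 0.095349
IRR = 9.5349%

9.5349%


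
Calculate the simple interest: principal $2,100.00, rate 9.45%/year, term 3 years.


Formula: I = P * r * t
Substituting: I = $2,100.00 * 0.0945 * 3
Step: I = $2,100.00 * 0.2835
I = $595.35

$595.35


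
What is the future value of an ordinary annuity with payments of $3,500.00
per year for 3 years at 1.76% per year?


Formula: FV = PMT * ((1+r)^n - 1) / r
Growth factor: (1 + 0.0176)^3 = 1.053735
Numerator: 1.053735 - 1 = 0.053735
FV = $3,500.00 * 0.053735 / 0.0176 = $10,685.88

$10,685.88


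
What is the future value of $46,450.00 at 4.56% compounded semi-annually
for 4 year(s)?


Formula: FV = P * (1 + r/m)^(m*t)
Period rate: r/m = 0.0456 / 2 = 0.0228
Total periods: m*t = 2 * 4 = 8
Growth factor: (1 + 0.0228)^8 = 1.197639
FV = $46,450.00 * 1.197639 = $55,630.31

$55,630.31


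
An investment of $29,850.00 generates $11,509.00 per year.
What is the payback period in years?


Formula: Payback = investment / annual cash flow
Substituting: Payback = $29,850.00 / $11,509.00
Payback = 2.5936 years

2.5936 years


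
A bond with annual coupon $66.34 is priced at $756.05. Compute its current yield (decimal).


Formula: Current yield = annual coupon / price
Substituting: CY = $66.34 / $756.05
CY = 0.087746

0.087746


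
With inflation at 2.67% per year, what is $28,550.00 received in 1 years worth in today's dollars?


Formula: Real value = nominal / (1 + inflation)^years
Price level: (1 + 0.0267)^1 = 1.0267
Real value = $28,550.00 / 1.0267 = $27,807.54

$27,807.54


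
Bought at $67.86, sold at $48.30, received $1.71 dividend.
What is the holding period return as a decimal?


Formula: HPR = (P1 - P0 + D) / P0
Gain: $48.30 - $67.86 + $1.71 = -$17.85
HPR = -$17.85 / $67.86 = -0.263

-0.263


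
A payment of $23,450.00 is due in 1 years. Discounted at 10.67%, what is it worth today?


Formula: PV = FV / (1 + r)^n
Substituting: PV = $23,450.00 / (1 + 0.1067)^1
Discount factor: (1.1067)^1 = 1.1067
PV = $23,450.00 / 1.1067 = $21,189.12

$21,189.12


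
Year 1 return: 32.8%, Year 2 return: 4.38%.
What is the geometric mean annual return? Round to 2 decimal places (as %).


Formula: Geometric mean = ((1+r1)*(1+r2))^(1/2) - 1
Product: (1 + 0.328) * (1 + 0.0438) = 1.328 * 1.0438 = 1.386166
Square root: 1.386166^0.5 = 1.177356
Geometric mean = 1.177356 - 1 = 0.177356
As percentage: 17.74%

17.74%


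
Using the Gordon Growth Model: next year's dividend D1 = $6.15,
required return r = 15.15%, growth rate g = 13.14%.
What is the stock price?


Formula: P = D1 / (r - g)
Spread: r - g = 0.1515 - 0.1314 = 0.0201
Substituting: P = $6.15 / 0.0201
P = $305.97

$305.97


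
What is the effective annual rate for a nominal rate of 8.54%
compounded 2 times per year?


Formula: EAR = (1 + r/m)^m - 1
Period rate: r/m = 0.0854 / 2 = 0.0427
Compounding: (1 + 0.0427)^2 = 1.087223
EAR = 1.087223 - 1 = 0.087223

0.087223


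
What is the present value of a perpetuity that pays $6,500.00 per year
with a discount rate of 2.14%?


Formula: PV = C / r
Substituting: PV = $6,500.00 / 0.0214
PV = $303,738.32

$303,738.32


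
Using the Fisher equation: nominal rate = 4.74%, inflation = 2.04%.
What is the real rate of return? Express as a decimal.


Formula: (1 + r_real) = (1 + r_nom) / (1 + inflation)
Substituting: (1 + r_real) = 1.0474 / 1.0204
(1 + r_real) = 1.02646
r_real = 1.02646 - 1 = 0.02646

0.02646


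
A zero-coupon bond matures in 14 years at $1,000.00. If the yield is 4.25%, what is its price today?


Formula: Price = FV / (1 + r)^n
Substituting: Price = $1,000.00 / (1 + 0.0425)^14
Discount factor: (1.0425)^14 = 1.790873
Price = $1,000.00 / 1.790873 = $558.39

$558.39


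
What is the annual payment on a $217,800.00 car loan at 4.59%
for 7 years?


Formula: PMT = PV * r / (1 - (1+r)^(-n))
Denominator: 1 - (1 + 0.0459)^(-7) = 0.269586
Numerator: $217,800.00 * 0.0459 = 9997.02
PMT = 9997.02 / 0.269586 = $37,082.81

$37,082.81


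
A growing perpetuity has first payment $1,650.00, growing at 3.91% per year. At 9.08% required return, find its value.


Formula: PV = C / (r - g)
Spread: r - g = 0.0908 - 0.0391 = 0.0517
Substituting: PV = $1,650.00 / 0.0517
PV = $31,914.89

$31,914.89


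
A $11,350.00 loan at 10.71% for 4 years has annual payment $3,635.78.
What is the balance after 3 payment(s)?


Formula: Balance = PV*(1+r)^k - PMT*((1+r)^k - 1)/r
Growth: (1 + 0.1071)^3 = 1.35694
Accumulated factor: ((1+r)^k - 1)/r = 3.33277
Balance = $11,350.00 * 1.35694 - $3,635.78 * 3.33277
Balance = $3,284.05

$3,284.05


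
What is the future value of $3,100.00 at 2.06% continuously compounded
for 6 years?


Formula: FV = P * e^(r*t)
Exponent: r*t = 0.0206 * 6 = 0.1236
e^(0.1236) = 1.131563
FV = $3,100.00 * 1.131563 = $3,507.85

$3,507.85


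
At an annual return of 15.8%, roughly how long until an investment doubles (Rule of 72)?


Formula: Years ≈ 72 / r
Substituting: Years ≈ 72 / 15.8
Years ≈ 4.6

4.6 years


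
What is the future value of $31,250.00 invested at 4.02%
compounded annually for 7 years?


Formula: FV = P * (1 + r)^n
Substituting: FV = $31,250.00 * (1 + 0.0402)^7
Growth factor: (1.0402)^7 = 1.317704
FV = $31,250.00 * 1.317704 = $41,178.26

$41,178.26


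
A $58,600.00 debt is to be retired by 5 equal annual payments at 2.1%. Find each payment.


Formula: PMT = PV * r / (1 - (1+r)^(-n))
Denominator: 1 - (1 + 0.021)^(-5) = 0.098696
Numerator: $58,600.00 * 0.021 = 1230.6
PMT = 1230.6 / 0.098696 = $12,468.59

$12,468.59


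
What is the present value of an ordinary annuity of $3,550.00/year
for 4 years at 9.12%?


Formula: PV = PMT * (1 - (1+r)^(-n)) / r
Discount factor: (1 + 0.0912)^(-4) = 0.705314
Bracket: 1 - 0.705314 = 0.294686
PV = $3,550.00 * 0.294686 / 0.0912 = $11,470.78

$11,470.78


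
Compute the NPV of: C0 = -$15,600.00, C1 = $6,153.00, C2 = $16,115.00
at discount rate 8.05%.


Formula: NPV = C0 + C1/(1+r) + C2/(1+r)^2
Discount C1: $6,153.00 / (1 + 0.0805) = $5,694.59
Discount C2: $16,115.00 / (1 + 0.0805)^2 = $13,803.23
NPV = -$15,600.00 + $5,694.59 + $13,803.23 = $3,897.82

$3,897.82


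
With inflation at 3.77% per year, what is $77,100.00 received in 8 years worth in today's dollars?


Formula: Real value = nominal / (1 + inflation)^years
Price level: (1 + 0.0377)^8 = 1.344542
Real value = $77,100.00 / 1.344542 = $57,342.93

$57,342.93


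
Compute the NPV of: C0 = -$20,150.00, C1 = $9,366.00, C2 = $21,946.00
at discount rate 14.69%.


Formula: NPV = C0 + C1/(1+r) + C2/(1+r)^2
Discount C1: $9,366.00 / (1 + 0.1469) = $8,166.36
Discount C2: $21,946.00 / (1 + 0.1469)^2 = $16,684.16
NPV = -$20,150.00 + $8,166.36 + $16,684.16 = $4,700.52

$4,700.52


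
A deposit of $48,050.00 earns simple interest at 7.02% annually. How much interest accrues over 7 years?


Formula: I = P * r * t
Substituting: I = $48,050.00 * 0.0702 * 7
Step: I = $48,050.00 * 0.4914
I = $23,611.77

$23,611.77


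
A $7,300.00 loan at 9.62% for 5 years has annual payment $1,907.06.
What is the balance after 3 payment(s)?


Formula: Balance = PV*(1+r)^k - PMT*((1+r)^k - 1)/r
Growth: (1 + 0.0962)^3 = 1.317254
Accumulated factor: ((1+r)^k - 1)/r = 3.297854
Balance = $7,300.00 * 1.317254 - $1,907.06 * 3.297854
Balance = $3,326.74

$3,326.74


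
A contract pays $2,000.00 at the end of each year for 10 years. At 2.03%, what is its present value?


Formula: PV = PMT * (1 - (1+r)^(-n)) / r
Discount factor: (1 + 0.0203)^(-10) = 0.817939
Bracket: 1 - 0.817939 = 0.182061
PV = $2,000.00 * 0.182061 / 0.0203 = $17,937.00

$17,937.00


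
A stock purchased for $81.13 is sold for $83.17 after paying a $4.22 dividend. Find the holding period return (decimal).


Formula: HPR = (P1 - P0 + D) / P0
Gain: $83.17 - $81.13 + $4.22 = $6.26
HPR = $6.26 / $81.13 = 0.0772

0.0772


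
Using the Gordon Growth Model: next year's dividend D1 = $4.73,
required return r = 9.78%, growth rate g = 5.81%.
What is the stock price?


Formula: P = D1 / (r - g)
Spread: r - g = 0.0978 - 0.0581 = 0.0397
Substituting: P = $4.73 / 0.0397
P = $119.14

$119.14


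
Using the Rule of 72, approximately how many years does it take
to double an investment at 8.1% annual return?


Formula: Years ≈ 72 / r
Substituting: Years ≈ 72 / 8.1
Years ≈ 8.9

8.9 years


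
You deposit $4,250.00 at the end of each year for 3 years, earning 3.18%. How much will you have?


Formula: FV = PMT * ((1+r)^n - 1) / r
Growth factor: (1 + 0.0318)^3 = 1.098466
Numerator: 1.098466 - 1 = 0.098466
FV = $4,250.00 * 0.098466 / 0.0318 = $13,159.75

$13,159.75


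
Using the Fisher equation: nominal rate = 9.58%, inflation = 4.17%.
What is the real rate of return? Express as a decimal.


Formula: (1 + r_real) = (1 + r_nom) / (1 + inflation)
Substituting: (1 + r_real) = 1.0958 / 1.0417
(1 + r_real) = 1.051934
r_real = 1.051934 - 1 = 0.051934

0.051934


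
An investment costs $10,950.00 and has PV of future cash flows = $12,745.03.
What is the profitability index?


Formula: PI = PV(cash flows) / initial investment
Substituting: PI = $12,745.03 / $10,950.00
PI = 1.1639

1.1639


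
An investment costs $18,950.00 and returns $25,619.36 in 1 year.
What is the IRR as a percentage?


Formula: IRR = C1/C0 - 1
Substituting: IRR = $25,619.36 / $18,950.00 - 1
Ratio: 1.351945 - 1 = 0.351945
IRR = 35.1945%

35.1945%


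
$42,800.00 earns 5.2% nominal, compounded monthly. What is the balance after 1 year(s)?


Formula: FV = P * (1 + r/m)^(m*t)
Period rate: r/m = 0.052 / 12 = 0.004333
Total periods: m*t = 12 * 1 = 12
Growth factor: (1 + 0.004333)^12 = 1.053257
FV = $42,800.00 * 1.053257 = $45,079.42

$45,079.42


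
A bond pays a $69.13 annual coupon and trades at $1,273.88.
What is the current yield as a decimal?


Formula: Current yield = annual coupon / price
Substituting: CY = $69.13 / $1,273.88
CY = 0.054267

0.054267


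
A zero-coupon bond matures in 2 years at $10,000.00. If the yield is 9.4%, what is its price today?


Formula: Price = FV / (1 + r)^n
Substituting: Price = $10,000.00 / (1 + 0.094)^2
Discount factor: (1.094)^2 = 1.196836
Price = $10,000.00 / 1.196836 = $8,355.36

$8,355.36


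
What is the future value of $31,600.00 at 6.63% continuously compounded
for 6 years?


Formula: FV = P * e^(r*t)
Exponent: r*t = 0.0663 * 6 = 0.3978
e^(0.3978) = 1.488546
FV = $31,600.00 * 1.488546 = $47,038.06

$47,038.06


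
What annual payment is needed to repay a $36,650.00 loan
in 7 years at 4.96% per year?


Formula: PMT = PV * r / (1 - (1+r)^(-n))
Denominator: 1 - (1 + 0.0496)^(-7) = 0.287421
Numerator: $36,650.00 * 0.0496 = 1817.84
PMT = 1817.84 / 0.287421 = $6,324.67

$6,324.67


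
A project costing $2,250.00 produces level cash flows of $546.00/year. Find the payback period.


Formula: Payback = investment / annual cash flow
Substituting: Payback = $2,250.00 / $546.00
Payback = 4.1209 years

4.1209 years


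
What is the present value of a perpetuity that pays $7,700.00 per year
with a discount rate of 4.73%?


Formula: PV = C / r
Substituting: PV = $7,700.00 / 0.0473
PV = $162,790.70

$162,790.70


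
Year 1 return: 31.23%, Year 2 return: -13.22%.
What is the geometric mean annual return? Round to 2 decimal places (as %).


Formula: Geometric mean = ((1+r1)*(1+r2))^(1/2) - 1
Product: (1 + 0.3123) * (1 + -0.1322) = 1.3123 * 0.8678 = 1.138814
Square root: 1.138814^0.5 = 1.067152
Geometric mean = 1.067152 - 1 = 0.067152
As percentage: 6.72%

6.72%


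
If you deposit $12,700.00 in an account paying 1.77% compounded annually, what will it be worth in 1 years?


Formula: FV = P * (1 + r)^n
Substituting: FV = $12,700.00 * (1 + 0.0177)^1
Growth factor: (1.0177)^1 = 1.0177
FV = $12,700.00 * 1.0177 = $12,924.79

$12,924.79


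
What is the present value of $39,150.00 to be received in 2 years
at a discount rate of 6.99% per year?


Formula: PV = FV / (1 + r)^n
Substituting: PV = $39,150.00 / (1 + 0.0699)^2
Discount factor: (1.0699)^2 = 1.144686
PV = $39,150.00 / 1.144686 = $34,201.52

$34,201.52


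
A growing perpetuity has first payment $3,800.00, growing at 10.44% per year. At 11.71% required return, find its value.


Formula: PV = C / (r - g)
Spread: r - g = 0.1171 - 0.1044 = 0.0127
Substituting: PV = $3,800.00 / 0.0127
PV = $299,212.60

$299,212.60


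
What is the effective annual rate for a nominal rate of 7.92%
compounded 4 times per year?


Formula: EAR = (1 + r/m)^m - 1
Period rate: r/m = 0.0792 / 4 = 0.0198
Compounding: (1 + 0.0198)^4 = 1.081583
EAR = 1.081583 - 1 = 0.081583

0.081583


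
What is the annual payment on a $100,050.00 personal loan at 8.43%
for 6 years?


Formula: PMT = PV * r / (1 - (1+r)^(-n))
Denominator: 1 - (1 + 0.0843)^(-6) = 0.384677
Numerator: $100,050.00 * 0.0843 = 8434.215
PMT = 8434.215 / 0.384677 = $21,925.45

$21,925.45


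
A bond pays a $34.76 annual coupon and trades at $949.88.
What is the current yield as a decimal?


Formula: Current yield = annual coupon / price
Substituting: CY = $34.76 / $949.88
CY = 0.036594

0.036594


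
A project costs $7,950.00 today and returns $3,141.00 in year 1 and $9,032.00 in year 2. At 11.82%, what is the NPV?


Formula: NPV = C0 + C1/(1+r) + C2/(1+r)^2
Discount C1: $3,141.00 / (1 + 0.1182) = $2,808.98
Discount C2: $9,032.00 / (1 + 0.1182)^2 = $7,223.45
NPV = -$7,950.00 + $2,808.98 + $7,223.45 = $2,082.43

$2,082.43


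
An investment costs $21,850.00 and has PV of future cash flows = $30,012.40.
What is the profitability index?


Formula: PI = PV(cash flows) / initial investment
Substituting: PI = $30,012.40 / $21,850.00
PI = 1.3736

1.3736


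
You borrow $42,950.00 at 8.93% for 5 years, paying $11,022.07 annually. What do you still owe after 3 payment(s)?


Formula: Balance = PV*(1+r)^k - PMT*((1+r)^k - 1)/r
Growth: (1 + 0.0893)^3 = 1.292536
Accumulated factor: ((1+r)^k - 1)/r = 3.275874
Balance = $42,950.00 * 1.292536 - $11,022.07 * 3.275874
Balance = $19,407.49

$19,407.49


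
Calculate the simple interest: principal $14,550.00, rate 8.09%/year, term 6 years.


Formula: I = P * r * t
Substituting: I = $14,550.00 * 0.0809 * 6
Step: I = $14,550.00 * 0.4854
I = $7,062.57

$7,062.57


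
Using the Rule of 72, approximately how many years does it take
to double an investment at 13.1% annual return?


Formula: Years ≈ 72 / r
Substituting: Years ≈ 72 / 13.1
Years ≈ 5.5

5.5 years


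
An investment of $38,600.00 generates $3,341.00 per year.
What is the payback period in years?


Formula: Payback = investment / annual cash flow
Substituting: Payback = $38,600.00 / $3,341.00
Payback = 11.5534 years

11.5534 years


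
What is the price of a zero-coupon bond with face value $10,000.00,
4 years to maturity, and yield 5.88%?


Formula: Price = FV / (1 + r)^n
Substituting: Price = $10,000.00 / (1 + 0.0588)^4
Discount factor: (1.0588)^4 = 1.25677
Price = $10,000.00 / 1.25677 = $7,956.91

$7,956.91


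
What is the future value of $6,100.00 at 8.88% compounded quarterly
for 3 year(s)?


Formula: FV = P * (1 + r/m)^(m*t)
Period rate: r/m = 0.0888 / 4 = 0.0222
Total periods: m*t = 4 * 3 = 12
Growth factor: (1 + 0.0222)^12 = 1.301459
FV = $6,100.00 * 1.301459 = $7,938.90

$7,938.90


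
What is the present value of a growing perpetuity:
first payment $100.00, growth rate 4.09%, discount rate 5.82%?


Formula: PV = C / (r - g)
Spread: r - g = 0.0582 - 0.0409 = 0.0173
Substituting: PV = $100.00 / 0.0173
PV = $5,780.35

$5,780.35


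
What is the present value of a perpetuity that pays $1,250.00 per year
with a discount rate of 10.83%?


Formula: PV = C / r
Substituting: PV = $1,250.00 / 0.1083
PV = $11,542.01

$11,542.01


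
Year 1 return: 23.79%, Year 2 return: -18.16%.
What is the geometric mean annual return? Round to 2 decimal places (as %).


Formula: Geometric mean = ((1+r1)*(1+r2))^(1/2) - 1
Product: (1 + 0.2379) * (1 + -0.1816) = 1.2379 * 0.8184 = 1.013097
Square root: 1.013097^0.5 = 1.006527
Geometric mean = 1.006527 - 1 = 0.006527
As percentage: 0.65%

0.65%


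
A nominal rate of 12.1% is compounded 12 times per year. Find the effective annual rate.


Formula: EAR = (1 + r/m)^m - 1
Period rate: r/m = 0.121 / 12 = 0.010083
Compounding: (1 + 0.010083)^12 = 1.127941
EAR = 1.127941 - 1 = 0.127941

0.127941


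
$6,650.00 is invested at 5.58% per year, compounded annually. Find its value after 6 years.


Formula: FV = P * (1 + r)^n
Substituting: FV = $6,650.00 * (1 + 0.0558)^6
Growth factor: (1.0558)^6 = 1.385128
FV = $6,650.00 * 1.385128 = $9,211.10

$9,211.10


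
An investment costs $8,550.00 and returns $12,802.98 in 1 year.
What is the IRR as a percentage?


Formula: IRR = C1/C0 - 1
Substituting: IRR = $12,802.98 / $8,550.00 - 1
Ratio: 1.497425 - 1 = 0.497425
IRR = 49.7425%

49.7425%


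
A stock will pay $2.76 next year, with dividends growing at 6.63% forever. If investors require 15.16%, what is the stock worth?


Formula: P = D1 / (r - g)
Spread: r - g = 0.1516 - 0.0663 = 0.0853
Substituting: P = $2.76 / 0.0853
P = $32.36

$32.36


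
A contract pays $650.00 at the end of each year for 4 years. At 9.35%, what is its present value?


Formula: PV = PMT * (1 - (1+r)^(-n)) / r
Discount factor: (1 + 0.0935)^(-4) = 0.699399
Bracket: 1 - 0.699399 = 0.300601
PV = $650.00 * 0.300601 / 0.0935 = $2,089.74

$2,089.74


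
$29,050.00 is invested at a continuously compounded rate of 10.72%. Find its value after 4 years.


Formula: FV = P * e^(r*t)
Exponent: r*t = 0.1072 * 4 = 0.4288
e^(0.4288) = 1.535414
FV = $29,050.00 * 1.535414 = $44,603.77

$44,603.77


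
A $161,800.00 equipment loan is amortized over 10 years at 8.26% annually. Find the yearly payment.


Formula: PMT = PV * r / (1 - (1+r)^(-n))
Denominator: 1 - (1 + 0.0826)^(-10) = 0.547811
Numerator: $161,800.00 * 0.0826 = 13364.68
PMT = 13364.68 / 0.547811 = $24,396.51

$24,396.51


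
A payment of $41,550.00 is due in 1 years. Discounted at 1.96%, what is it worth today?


Formula: PV = FV / (1 + r)^n
Substituting: PV = $41,550.00 / (1 + 0.0196)^1
Discount factor: (1.0196)^1 = 1.0196
PV = $41,550.00 / 1.0196 = $40,751.28

$40,751.28


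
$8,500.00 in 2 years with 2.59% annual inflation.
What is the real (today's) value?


Formula: Real value = nominal / (1 + inflation)^years
Price level: (1 + 0.0259)^2 = 1.052471
Real value = $8,500.00 / 1.052471 = $8,076.23

$8,076.23


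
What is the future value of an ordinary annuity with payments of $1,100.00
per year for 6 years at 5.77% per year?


Formula: FV = PMT * ((1+r)^n - 1) / r
Growth factor: (1 + 0.0577)^6 = 1.400151
Numerator: 1.400151 - 1 = 0.400151
FV = $1,100.00 * 0.400151 / 0.0577 = $7,628.54

$7,628.54


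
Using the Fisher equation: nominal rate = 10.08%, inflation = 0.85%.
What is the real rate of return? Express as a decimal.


Formula: (1 + r_real) = (1 + r_nom) / (1 + inflation)
Substituting: (1 + r_real) = 1.1008 / 1.0085
(1 + r_real) = 1.091522
r_real = 1.091522 - 1 = 0.091522

0.091522


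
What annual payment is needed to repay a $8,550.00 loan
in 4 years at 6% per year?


Formula: PMT = PV * r / (1 - (1+r)^(-n))
Denominator: 1 - (1 + 0.06)^(-4) = 0.207906
Numerator: $8,550.00 * 0.06 = 513.0
PMT = 513.0 / 0.207906 = $2,467.46

$2,467.46


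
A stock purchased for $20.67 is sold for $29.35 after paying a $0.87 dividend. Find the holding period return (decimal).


Formula: HPR = (P1 - P0 + D) / P0
Gain: $29.35 - $20.67 + $0.87 = $9.55
HPR = $9.55 / $20.67 = 0.462

0.462


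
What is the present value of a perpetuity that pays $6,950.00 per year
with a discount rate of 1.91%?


Formula: PV = C / r
Substituting: PV = $6,950.00 / 0.0191
PV = $363,874.35

$363,874.35


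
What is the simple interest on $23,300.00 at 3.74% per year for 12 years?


Formula: I = P * r * t
Substituting: I = $23,300.00 * 0.0374 * 12
Step: I = $23,300.00 * 0.4488
I = $10,457.04

$10,457.04


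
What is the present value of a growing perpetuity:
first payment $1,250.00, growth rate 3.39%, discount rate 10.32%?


Formula: PV = C / (r - g)
Spread: r - g = 0.1032 - 0.0339 = 0.0693
Substituting: PV = $1,250.00 / 0.0693
PV = $18,037.52

$18,037.52


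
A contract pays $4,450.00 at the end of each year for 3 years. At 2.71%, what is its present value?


Formula: PV = PMT * (1 - (1+r)^(-n)) / r
Discount factor: (1 + 0.0271)^(-3) = 0.922915
Bracket: 1 - 0.922915 = 0.077085
PV = $4,450.00 * 0.077085 / 0.0271 = $12,657.83

$12,657.83


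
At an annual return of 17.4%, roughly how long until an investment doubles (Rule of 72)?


Formula: Years ≈ 72 / r
Substituting: Years ≈ 72 / 17.4
Years ≈ 4.1

4.1 years


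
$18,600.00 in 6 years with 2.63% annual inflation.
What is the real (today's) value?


Formula: Real value = nominal / (1 + inflation)^years
Price level: (1 + 0.0263)^6 = 1.168546
Real value = $18,600.00 / 1.168546 = $15,917.21

$15,917.21


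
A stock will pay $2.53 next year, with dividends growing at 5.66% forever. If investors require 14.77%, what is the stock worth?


Formula: P = D1 / (r - g)
Spread: r - g = 0.1477 - 0.0566 = 0.0911
Substituting: P = $2.53 / 0.0911
P = $27.77

$27.77


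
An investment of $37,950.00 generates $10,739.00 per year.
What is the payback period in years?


Formula: Payback = investment / annual cash flow
Substituting: Payback = $37,950.00 / $10,739.00
Payback = 3.5338 years

3.5338 years


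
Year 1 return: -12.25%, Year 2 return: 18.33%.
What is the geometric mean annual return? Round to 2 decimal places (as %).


Formula: Geometric mean = ((1+r1)*(1+r2))^(1/2) - 1
Product: (1 + -0.1225) * (1 + 0.1833) = 0.8775 * 1.1833 = 1.038346
Square root: 1.038346^0.5 = 1.018993
Geometric mean = 1.018993 - 1 = 0.018993
As percentage: 1.90%

1.90%


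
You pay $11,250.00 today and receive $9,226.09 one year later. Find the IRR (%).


Formula: IRR = C1/C0 - 1
Substituting: IRR = $9,226.09 / $11,250.00 - 1
Ratio: 0.820097 - 1 = -0.179903
IRR = -17.9903%

-17.9903%


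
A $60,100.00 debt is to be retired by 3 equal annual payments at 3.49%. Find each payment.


Formula: PMT = PV * r / (1 - (1+r)^(-n))
Denominator: 1 - (1 + 0.0349)^(-3) = 0.097796
Numerator: $60,100.00 * 0.0349 = 2097.49
PMT = 2097.49 / 0.097796 = $21,447.65

$21,447.65


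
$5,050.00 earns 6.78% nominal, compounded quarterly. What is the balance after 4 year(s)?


Formula: FV = P * (1 + r/m)^(m*t)
Period rate: r/m = 0.0678 / 4 = 0.01695
Total periods: m*t = 4 * 4 = 16
Growth factor: (1 + 0.01695)^16 = 1.30856
FV = $5,050.00 * 1.30856 = $6,608.23

$6,608.23


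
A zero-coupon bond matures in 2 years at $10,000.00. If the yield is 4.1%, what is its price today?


Formula: Price = FV / (1 + r)^n
Substituting: Price = $10,000.00 / (1 + 0.041)^2
Discount factor: (1.041)^2 = 1.083681
Price = $10,000.00 / 1.083681 = $9,227.81

$9,227.81


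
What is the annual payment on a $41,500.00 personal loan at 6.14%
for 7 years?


Formula: PMT = PV * r / (1 - (1+r)^(-n))
Denominator: 1 - (1 + 0.0614)^(-7) = 0.341059
Numerator: $41,500.00 * 0.0614 = 2548.1
PMT = 2548.1 / 0.341059 = $7,471.14

$7,471.14


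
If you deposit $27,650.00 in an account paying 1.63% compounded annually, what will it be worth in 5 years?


Formula: FV = P * (1 + r)^n
Substituting: FV = $27,650.00 * (1 + 0.0163)^5
Growth factor: (1.0163)^5 = 1.084201
FV = $27,650.00 * 1.084201 = $29,978.15

$29,978.15


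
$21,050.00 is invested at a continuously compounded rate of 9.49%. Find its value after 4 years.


Formula: FV = P * e^(r*t)
Exponent: r*t = 0.0949 * 4 = 0.3796
e^(0.3796) = 1.4617
FV = $21,050.00 * 1.4617 = $30,768.78

$30,768.78


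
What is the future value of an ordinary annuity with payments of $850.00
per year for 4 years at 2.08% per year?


Formula: FV = PMT * ((1+r)^n - 1) / r
Growth factor: (1 + 0.0208)^4 = 1.085832
Numerator: 1.085832 - 1 = 0.085832
FV = $850.00 * 0.085832 / 0.0208 = $3,507.56

$3,507.56


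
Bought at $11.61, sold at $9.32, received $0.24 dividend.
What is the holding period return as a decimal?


Formula: HPR = (P1 - P0 + D) / P0
Gain: $9.32 - $11.61 + $0.24 = -$2.05
HPR = -$2.05 / $11.61 = -0.1766

-0.1766


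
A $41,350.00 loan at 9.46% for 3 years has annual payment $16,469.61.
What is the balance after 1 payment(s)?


Formula: Balance = PV*(1+r)^k - PMT*((1+r)^k - 1)/r
Growth: (1 + 0.0946)^1 = 1.0946
Accumulated factor: ((1+r)^k - 1)/r = 1.0
Balance = $41,350.00 * 1.0946 - $16,469.61 * 1.0
Balance = $28,792.10

$28,792.10


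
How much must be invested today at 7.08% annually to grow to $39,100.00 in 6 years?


Formula: PV = FV / (1 + r)^n
Substituting: PV = $39,100.00 / (1 + 0.0708)^6
Discount factor: (1.0708)^6 = 1.507475
PV = $39,100.00 / 1.507475 = $25,937.41

$25,937.41


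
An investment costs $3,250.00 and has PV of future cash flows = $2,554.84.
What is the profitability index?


Formula: PI = PV(cash flows) / initial investment
Substituting: PI = $2,554.84 / $3,250.00
PI = 0.7861

0.7861


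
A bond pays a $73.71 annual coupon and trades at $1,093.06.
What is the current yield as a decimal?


Formula: Current yield = annual coupon / price
Substituting: CY = $73.71 / $1,093.06
CY = 0.067435

0.067435


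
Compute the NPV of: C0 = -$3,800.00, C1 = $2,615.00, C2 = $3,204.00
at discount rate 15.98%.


Formula: NPV = C0 + C1/(1+r) + C2/(1+r)^2
Discount C1: $2,615.00 / (1 + 0.1598) = $2,254.70
Discount C2: $3,204.00 / (1 + 0.1598)^2 = $2,381.92
NPV = -$3,800.00 + $2,254.70 + $2,381.92 = $836.61

$836.61


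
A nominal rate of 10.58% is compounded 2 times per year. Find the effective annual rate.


Formula: EAR = (1 + r/m)^m - 1
Period rate: r/m = 0.1058 / 2 = 0.0529
Compounding: (1 + 0.0529)^2 = 1.108598
EAR = 1.108598 - 1 = 0.108598

0.108598


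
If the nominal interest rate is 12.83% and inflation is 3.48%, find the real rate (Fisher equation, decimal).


Formula: (1 + r_real) = (1 + r_nom) / (1 + inflation)
Substituting: (1 + r_real) = 1.1283 / 1.0348
(1 + r_real) = 1.090356
r_real = 1.090356 - 1 = 0.090356

0.090356


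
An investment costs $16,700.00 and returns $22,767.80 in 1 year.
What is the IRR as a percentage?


Formula: IRR = C1/C0 - 1
Substituting: IRR = $22,767.80 / $16,700.00 - 1
Ratio: 1.363341 - 1 = 0.363341
IRR = 36.3341%

36.3341%


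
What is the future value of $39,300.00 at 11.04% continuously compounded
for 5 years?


Formula: FV = P * e^(r*t)
Exponent: r*t = 0.1104 * 5 = 0.552
e^(0.552) = 1.736723
FV = $39,300.00 * 1.736723 = $68,253.21

$68,253.21


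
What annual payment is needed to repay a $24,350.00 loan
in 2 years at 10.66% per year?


Formula: PMT = PV * r / (1 - (1+r)^(-n))
Denominator: 1 - (1 + 0.1066)^(-2) = 0.183383
Numerator: $24,350.00 * 0.1066 = 2595.71
PMT = 2595.71 / 0.183383 = $14,154.62

$14,154.62


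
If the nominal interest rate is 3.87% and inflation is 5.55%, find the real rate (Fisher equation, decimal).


Formula: (1 + r_real) = (1 + r_nom) / (1 + inflation)
Substituting: (1 + r_real) = 1.0387 / 1.0555
(1 + r_real) = 0.984083
r_real = 0.984083 - 1 = -0.015917

-0.015917


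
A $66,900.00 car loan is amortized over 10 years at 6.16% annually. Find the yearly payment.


Formula: PMT = PV * r / (1 - (1+r)^(-n))
Denominator: 1 - (1 + 0.0616)^(-10) = 0.449964
Numerator: $66,900.00 * 0.0616 = 4121.04
PMT = 4121.04 / 0.449964 = $9,158.59

$9,158.59
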